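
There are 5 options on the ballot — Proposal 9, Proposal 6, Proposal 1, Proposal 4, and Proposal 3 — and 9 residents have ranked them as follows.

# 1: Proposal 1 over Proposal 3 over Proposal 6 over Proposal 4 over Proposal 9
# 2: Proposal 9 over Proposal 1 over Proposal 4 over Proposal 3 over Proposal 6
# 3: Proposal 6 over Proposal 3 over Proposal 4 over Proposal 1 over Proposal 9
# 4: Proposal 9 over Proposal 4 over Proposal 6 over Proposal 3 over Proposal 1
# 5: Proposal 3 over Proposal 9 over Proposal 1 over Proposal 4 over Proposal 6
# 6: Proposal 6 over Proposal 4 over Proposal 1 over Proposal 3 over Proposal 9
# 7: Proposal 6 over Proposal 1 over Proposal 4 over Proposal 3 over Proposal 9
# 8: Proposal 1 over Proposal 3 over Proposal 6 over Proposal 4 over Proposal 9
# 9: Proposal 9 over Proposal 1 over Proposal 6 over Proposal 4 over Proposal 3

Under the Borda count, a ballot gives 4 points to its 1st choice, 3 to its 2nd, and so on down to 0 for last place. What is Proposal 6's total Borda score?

20

Borda scores:
  Proposal 9: 0 + 4 + 0 + 4 + 3 + 0 + 0 + 0 + 4 = 15
  Proposal 6: 2 + 0 + 4 + 2 + 0 + 4 + 4 + 2 + 2 = 20
  Proposal 1: 4 + 3 + 1 + 0 + 2 + 2 + 3 + 4 + 3 = 22
  Proposal 4: 1 + 2 + 2 + 3 + 1 + 3 + 2 + 1 + 1 = 16
  Proposal 3: 3 + 1 + 3 + 1 + 4 + 1 + 1 + 3 + 0 = 17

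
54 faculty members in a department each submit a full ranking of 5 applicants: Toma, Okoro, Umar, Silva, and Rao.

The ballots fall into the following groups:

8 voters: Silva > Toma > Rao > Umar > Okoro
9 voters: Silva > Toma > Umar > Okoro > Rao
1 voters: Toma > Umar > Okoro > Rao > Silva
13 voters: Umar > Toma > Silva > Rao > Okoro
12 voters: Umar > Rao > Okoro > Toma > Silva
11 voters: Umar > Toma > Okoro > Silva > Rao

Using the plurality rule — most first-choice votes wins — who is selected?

Umar

First-place vote totals:
  Toma: 1
  Okoro: 0
  Umar: 36
  Silva: 17
  Rao: 0
Umar has the most first-place votes.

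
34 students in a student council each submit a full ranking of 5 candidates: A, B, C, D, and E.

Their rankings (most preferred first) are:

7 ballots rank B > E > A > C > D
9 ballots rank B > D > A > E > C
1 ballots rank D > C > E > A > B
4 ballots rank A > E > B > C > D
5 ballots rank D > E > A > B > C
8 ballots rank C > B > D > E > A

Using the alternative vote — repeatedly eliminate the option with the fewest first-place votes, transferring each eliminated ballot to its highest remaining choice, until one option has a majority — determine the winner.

B

Round 1: B 16, C 8, D 6, A 4, E 0. E has the fewest and is eliminated.
Round 2: B 16, C 8, D 6, A 4. A has the fewest and is eliminated.
Round 3: B 20, C 8, D 6. B has a majority.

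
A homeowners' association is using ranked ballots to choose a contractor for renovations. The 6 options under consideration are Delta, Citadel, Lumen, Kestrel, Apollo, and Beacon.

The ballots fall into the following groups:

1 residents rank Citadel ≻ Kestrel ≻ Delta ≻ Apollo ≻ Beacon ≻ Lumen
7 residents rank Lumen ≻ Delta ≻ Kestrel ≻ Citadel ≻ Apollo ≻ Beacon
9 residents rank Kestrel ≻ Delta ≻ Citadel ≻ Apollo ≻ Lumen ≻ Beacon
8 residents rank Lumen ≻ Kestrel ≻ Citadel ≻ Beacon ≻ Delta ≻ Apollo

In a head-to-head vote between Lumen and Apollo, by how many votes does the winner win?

5

Ballots ranking Lumen above Apollo: 7+8 = 15.
Ballots ranking Apollo above Lumen: 1+9 = 10.
Lumen wins 15–10, a margin of 5.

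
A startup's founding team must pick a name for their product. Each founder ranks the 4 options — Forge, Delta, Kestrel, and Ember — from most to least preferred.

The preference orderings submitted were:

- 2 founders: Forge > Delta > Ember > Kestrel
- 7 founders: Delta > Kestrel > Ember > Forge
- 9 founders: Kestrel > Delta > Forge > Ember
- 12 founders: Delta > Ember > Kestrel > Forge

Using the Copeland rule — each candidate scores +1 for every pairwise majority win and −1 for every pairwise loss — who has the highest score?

Delta

Pairwise results:
  Forge vs Delta: Delta wins 28–2.
  Forge vs Kestrel: Kestrel wins 28–2.
  Forge vs Ember: Ember wins 19–11.
  Delta vs Kestrel: Delta wins 21–9.
  Delta vs Ember: Delta wins 30–0.
  Kestrel vs Ember: Kestrel wins 16–14.
Copeland scores (wins − losses):
  Forge: 0 − 3 = -3
  Delta: 3 − 0 = 3
  Kestrel: 2 − 1 = 1
  Ember: 1 − 2 = -1
Delta has the best Copeland score.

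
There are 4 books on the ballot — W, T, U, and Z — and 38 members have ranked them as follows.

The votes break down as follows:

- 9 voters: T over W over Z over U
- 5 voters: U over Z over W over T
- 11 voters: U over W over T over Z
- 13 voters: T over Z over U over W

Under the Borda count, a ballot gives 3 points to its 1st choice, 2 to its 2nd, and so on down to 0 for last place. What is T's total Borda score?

Borda scores:
  W: 9·2 + 5·1 + 11·2 + 13·0 = 45
  T: 9·3 + 5·0 + 11·1 + 13·3 = 77
  U: 9·0 + 5·3 + 11·3 + 13·1 = 61
  Z: 9·1 + 5·2 + 11·0 + 13·2 = 45

77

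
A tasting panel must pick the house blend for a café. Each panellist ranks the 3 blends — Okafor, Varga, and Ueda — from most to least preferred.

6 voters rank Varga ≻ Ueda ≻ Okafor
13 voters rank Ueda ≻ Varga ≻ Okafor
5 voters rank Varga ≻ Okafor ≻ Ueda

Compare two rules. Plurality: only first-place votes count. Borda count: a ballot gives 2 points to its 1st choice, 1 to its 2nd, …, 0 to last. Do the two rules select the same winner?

No

Plurality first-place counts: Okafor 0, Varga 11, Ueda 13 → Ueda.
Borda totals: Okafor 5, Varga 35, Ueda 32 → Varga.
The two rules disagree: plurality picks Ueda, Borda picks Varga.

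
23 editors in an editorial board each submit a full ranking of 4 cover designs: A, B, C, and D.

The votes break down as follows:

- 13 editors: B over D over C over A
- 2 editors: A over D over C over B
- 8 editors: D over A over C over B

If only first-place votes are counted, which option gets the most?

B

First-place vote totals:
  A: 2
  B: 13
  C: 0
  D: 8
B has the most first-place votes.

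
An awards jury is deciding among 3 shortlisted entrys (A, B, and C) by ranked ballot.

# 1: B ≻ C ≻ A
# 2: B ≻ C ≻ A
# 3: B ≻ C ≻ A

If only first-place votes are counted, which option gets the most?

B

First-place vote totals:
  A: 0
  B: 3
  C: 0
B has the most first-place votes.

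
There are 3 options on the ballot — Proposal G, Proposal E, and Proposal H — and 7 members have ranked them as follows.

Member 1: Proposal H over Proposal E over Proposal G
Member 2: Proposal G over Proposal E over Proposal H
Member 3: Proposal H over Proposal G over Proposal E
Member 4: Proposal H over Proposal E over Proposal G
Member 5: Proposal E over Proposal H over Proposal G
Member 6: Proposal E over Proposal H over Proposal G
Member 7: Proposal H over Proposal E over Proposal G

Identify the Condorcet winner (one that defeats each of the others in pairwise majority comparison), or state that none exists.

Proposal H

Head-to-head results (7 voters total):
Proposal G vs Proposal E: Proposal E wins 5–2.
Proposal G vs Proposal H: Proposal H wins 6–1.
Proposal E vs Proposal H: Proposal H wins 4–3.
Proposal H beats each rival — Proposal G (6–1), Proposal E (4–3) — so Proposal H is the Condorcet winner.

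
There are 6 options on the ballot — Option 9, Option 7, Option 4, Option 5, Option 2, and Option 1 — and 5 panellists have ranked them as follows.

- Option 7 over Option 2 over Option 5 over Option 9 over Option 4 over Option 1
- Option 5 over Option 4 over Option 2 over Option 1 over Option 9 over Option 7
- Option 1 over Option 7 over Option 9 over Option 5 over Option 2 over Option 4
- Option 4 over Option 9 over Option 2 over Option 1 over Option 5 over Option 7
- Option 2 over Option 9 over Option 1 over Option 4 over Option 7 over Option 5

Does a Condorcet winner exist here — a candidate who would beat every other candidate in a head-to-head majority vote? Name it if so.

Head-to-head results (5 voters total):
Option 9 vs Option 7: Option 9 wins 3–2.
Option 9 vs Option 4: Option 9 wins 3–2.
Option 9 vs Option 5: Option 9 wins 3–2.
Option 9 vs Option 2: Option 2 wins 3–2.
Option 9 vs Option 1: Option 9 wins 3–2.
Option 7 vs Option 4: Option 4 wins 3–2.
Option 7 vs Option 5: Option 7 wins 3–2.
Option 7 vs Option 2: Option 2 wins 3–2.
Option 7 vs Option 1: Option 1 wins 4–1.
Option 4 vs Option 5: Option 5 wins 3–2.
Option 4 vs Option 2: Option 2 wins 3–2.
Option 4 vs Option 1: Option 4 wins 3–2.
Option 5 vs Option 2: Option 2 wins 3–2.
Option 5 vs Option 1: Option 1 wins 3–2.
Option 2 vs Option 1: Option 2 wins 4–1.
Option 2 beats each rival — Option 9 (3–2), Option 7 (3–2), Option 4 (3–2), Option 5 (3–2), Option 1 (4–1) — so Option 2 is the Condorcet winner.

Option 2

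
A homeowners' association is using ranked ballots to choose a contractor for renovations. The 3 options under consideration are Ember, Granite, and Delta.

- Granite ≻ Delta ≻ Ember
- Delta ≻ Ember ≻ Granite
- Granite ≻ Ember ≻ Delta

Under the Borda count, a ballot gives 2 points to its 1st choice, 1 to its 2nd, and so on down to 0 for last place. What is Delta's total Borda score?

Borda scores:
  Ember: 0 + 1 + 1 = 2
  Granite: 2 + 0 + 2 = 4
  Delta: 1 + 2 + 0 = 3

3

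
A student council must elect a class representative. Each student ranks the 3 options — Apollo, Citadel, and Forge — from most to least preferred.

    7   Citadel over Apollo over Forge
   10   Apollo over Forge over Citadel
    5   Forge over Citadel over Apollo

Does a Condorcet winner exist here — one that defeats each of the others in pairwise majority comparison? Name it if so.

Head-to-head results (22 voters total):
Apollo vs Citadel: Citadel wins 12–10.
Apollo vs Forge: Apollo wins 17–5.
Citadel vs Forge: Forge wins 15–7.
No candidate beats all others: Apollo beats Forge beats Citadel beats Apollo, a majority cycle.

There is no Condorcet winner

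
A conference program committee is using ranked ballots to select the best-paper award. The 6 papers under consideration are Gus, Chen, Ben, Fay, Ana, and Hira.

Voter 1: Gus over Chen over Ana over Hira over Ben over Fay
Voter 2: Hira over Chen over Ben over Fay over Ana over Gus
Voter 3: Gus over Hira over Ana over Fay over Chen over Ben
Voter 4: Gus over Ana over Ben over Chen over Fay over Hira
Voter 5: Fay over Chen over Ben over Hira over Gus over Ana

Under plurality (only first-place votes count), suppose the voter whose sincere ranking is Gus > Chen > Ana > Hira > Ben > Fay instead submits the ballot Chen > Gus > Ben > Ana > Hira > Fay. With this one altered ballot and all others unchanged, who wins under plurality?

Gus

First-place totals with the altered ballot: Gus 2, Chen 1, Ben 0, Fay 1, Ana 0, Hira 1.
The winner is unchanged: still Gus.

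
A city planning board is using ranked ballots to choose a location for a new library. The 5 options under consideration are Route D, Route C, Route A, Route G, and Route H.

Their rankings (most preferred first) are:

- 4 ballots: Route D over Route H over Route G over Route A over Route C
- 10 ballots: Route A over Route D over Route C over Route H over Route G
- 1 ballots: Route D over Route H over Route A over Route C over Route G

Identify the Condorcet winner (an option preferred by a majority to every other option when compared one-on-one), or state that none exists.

Route A

Head-to-head results (15 voters total):
Route D vs Route C: Route D wins 15–0.
Route D vs Route A: Route A wins 10–5.
Route D vs Route G: Route D wins 15–0.
Route D vs Route H: Route D wins 15–0.
Route C vs Route A: Route A wins 15–0.
Route C vs Route G: Route C wins 11–4.
Route C vs Route H: Route C wins 10–5.
Route A vs Route G: Route A wins 11–4.
Route A vs Route H: Route A wins 10–5.
Route G vs Route H: Route H wins 15–0.
Route A beats each rival — Route D (10–5), Route C (15–0), Route G (11–4), Route H (10–5) — so Route A is the Condorcet winner.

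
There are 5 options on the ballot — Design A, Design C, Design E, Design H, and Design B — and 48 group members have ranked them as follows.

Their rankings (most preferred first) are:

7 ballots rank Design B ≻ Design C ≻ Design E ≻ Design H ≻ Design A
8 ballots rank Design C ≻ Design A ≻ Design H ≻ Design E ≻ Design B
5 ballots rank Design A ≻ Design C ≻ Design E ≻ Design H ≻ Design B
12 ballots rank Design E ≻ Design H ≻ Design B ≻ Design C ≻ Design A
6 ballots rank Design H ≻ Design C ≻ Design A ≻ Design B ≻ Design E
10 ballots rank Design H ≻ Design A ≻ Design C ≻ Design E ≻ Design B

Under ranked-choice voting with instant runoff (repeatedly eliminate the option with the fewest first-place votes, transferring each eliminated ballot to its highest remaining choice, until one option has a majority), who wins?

Design H

Round 1: Design H 16, Design E 12, Design C 8, Design B 7, Design A 5. Design A has the fewest and is eliminated.
Round 2: Design H 16, Design C 13, Design E 12, Design B 7. Design B has the fewest and is eliminated.
Round 3: Design C 20, Design H 16, Design E 12. Design E has the fewest and is eliminated.
Round 4: Design H 28, Design C 20. Design H has a majority.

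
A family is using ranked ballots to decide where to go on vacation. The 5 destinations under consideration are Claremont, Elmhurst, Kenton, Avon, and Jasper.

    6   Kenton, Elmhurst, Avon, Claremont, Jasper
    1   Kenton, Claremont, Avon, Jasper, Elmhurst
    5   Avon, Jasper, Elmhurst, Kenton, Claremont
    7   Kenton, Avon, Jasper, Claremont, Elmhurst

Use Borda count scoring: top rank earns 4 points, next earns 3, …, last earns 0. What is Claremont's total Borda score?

Borda scores:
  Claremont: 6·1 + 3 + 5·0 + 7·1 = 16
  Elmhurst: 6·3 + 0 + 5·2 + 7·0 = 28
  Kenton: 6·4 + 4 + 5·1 + 7·4 = 61
  Avon: 6·2 + 2 + 5·4 + 7·3 = 55
  Jasper: 6·0 + 1 + 5·3 + 7·2 = 30

16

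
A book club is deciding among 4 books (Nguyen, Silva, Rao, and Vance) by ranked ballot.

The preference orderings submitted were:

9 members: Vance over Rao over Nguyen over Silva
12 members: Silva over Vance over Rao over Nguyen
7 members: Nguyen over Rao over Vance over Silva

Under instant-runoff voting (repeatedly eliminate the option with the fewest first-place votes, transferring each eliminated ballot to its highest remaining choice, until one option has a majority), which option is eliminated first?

Rao

Round 1: Silva 12, Vance 9, Nguyen 7, Rao 0. Rao has the fewest and is eliminated.
Round 2: Silva 12, Vance 9, Nguyen 7. Nguyen has the fewest and is eliminated.
Round 3: Vance 16, Silva 12. Vance has a majority.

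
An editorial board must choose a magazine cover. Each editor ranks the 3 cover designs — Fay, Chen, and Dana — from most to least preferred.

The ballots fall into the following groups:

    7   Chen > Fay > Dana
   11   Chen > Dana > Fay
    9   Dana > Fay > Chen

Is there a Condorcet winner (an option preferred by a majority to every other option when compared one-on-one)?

Head-to-head results (27 voters total):
Fay vs Chen: Chen wins 18–9.
Fay vs Dana: Dana wins 20–7.
Chen vs Dana: Chen wins 18–9.
Chen beats each rival — Fay (18–9), Dana (18–9) — so Chen is the Condorcet winner.

Yes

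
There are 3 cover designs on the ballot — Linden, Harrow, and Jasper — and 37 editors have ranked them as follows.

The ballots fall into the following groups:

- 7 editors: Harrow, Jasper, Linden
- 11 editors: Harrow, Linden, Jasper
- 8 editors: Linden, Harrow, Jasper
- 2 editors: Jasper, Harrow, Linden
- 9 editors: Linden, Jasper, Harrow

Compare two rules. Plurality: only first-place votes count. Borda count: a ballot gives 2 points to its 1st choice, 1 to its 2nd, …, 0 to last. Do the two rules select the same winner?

Plurality first-place counts: Linden 17, Harrow 18, Jasper 2 → Harrow.
Borda totals: Linden 45, Harrow 46, Jasper 20 → Harrow.
The two rules agree on Harrow.

Yes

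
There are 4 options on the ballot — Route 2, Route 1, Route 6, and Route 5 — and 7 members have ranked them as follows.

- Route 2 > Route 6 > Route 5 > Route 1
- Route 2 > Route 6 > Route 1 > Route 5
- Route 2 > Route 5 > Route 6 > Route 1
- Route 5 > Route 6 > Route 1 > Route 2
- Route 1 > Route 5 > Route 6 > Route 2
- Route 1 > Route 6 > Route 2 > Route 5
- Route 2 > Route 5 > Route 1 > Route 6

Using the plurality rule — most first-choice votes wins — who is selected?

Route 2

First-place vote totals:
  Route 2: 4
  Route 1: 2
  Route 6: 0
  Route 5: 1
Route 2 has the most first-place votes.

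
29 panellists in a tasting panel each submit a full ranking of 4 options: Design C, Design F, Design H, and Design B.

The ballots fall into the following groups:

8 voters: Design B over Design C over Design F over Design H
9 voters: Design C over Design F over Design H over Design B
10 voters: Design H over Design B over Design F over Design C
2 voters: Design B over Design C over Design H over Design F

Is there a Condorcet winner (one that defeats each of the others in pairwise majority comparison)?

Head-to-head results (29 voters total):
Design C vs Design F: Design C wins 19–10.
Design C vs Design H: Design C wins 19–10.
Design C vs Design B: Design B wins 20–9.
Design F vs Design H: Design F wins 17–12.
Design F vs Design B: Design B wins 20–9.
Design H vs Design B: Design H wins 19–10.
No candidate beats all others: Design C beats Design H beats Design B beats Design C, a majority cycle.

No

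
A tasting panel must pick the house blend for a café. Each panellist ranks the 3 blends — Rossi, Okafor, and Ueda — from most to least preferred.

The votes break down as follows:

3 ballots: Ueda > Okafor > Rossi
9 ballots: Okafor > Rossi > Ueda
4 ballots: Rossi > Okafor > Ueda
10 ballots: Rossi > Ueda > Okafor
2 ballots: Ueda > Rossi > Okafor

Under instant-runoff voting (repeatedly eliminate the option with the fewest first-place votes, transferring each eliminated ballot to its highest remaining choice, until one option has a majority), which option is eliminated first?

Ueda

Round 1: Rossi 14, Okafor 9, Ueda 5. Ueda has the fewest and is eliminated.
Round 2: Rossi 16, Okafor 12. Rossi has a majority.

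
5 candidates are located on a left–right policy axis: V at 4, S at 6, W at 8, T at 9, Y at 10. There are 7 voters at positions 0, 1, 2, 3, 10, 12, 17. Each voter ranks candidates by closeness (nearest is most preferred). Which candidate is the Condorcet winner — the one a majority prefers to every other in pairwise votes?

With single-peaked preferences on a line, the Condorcet winner is the candidate closest to the median voter.
The median voter (position 3) is closest to V at 4.
Check: V vs W — voters closer to V: 4 of 7.

V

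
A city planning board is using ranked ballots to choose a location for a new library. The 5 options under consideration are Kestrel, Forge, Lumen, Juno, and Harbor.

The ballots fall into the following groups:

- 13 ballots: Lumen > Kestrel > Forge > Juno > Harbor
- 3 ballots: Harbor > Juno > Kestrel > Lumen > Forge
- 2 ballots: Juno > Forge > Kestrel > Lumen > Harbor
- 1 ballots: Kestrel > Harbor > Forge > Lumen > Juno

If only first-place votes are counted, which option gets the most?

Lumen

First-place vote totals:
  Kestrel: 1
  Forge: 0
  Lumen: 13
  Juno: 2
  Harbor: 3
Lumen has the most first-place votes.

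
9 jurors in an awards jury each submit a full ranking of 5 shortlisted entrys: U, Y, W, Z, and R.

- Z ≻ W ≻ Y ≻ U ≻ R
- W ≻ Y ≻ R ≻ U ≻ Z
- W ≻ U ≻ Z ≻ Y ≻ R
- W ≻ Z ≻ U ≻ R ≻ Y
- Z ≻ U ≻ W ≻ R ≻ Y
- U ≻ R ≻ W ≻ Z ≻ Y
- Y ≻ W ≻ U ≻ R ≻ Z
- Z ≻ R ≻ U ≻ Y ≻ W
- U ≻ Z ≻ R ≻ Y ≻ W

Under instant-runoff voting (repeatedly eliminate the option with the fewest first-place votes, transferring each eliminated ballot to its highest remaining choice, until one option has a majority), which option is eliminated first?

Round 1: W 3, Z 3, U 2, Y 1, R 0. R has the fewest and is eliminated.
Round 2: W 3, Z 3, U 2, Y 1. Y has the fewest and is eliminated.
Round 3: W 4, Z 3, U 2. U has the fewest and is eliminated.
Round 4: W 5, Z 4. W has a majority.

R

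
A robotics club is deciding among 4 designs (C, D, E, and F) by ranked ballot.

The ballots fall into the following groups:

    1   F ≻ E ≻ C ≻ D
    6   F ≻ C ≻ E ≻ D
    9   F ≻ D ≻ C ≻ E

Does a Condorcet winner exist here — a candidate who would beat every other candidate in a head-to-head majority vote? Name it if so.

Head-to-head results (16 voters total):
C vs D: D wins 9–7.
C vs E: C wins 15–1.
C vs F: F wins 16–0.
D vs E: D wins 9–7.
D vs F: F wins 16–0.
E vs F: F wins 16–0.
F beats each rival — C (16–0), D (16–0), E (16–0) — so F is the Condorcet winner.

F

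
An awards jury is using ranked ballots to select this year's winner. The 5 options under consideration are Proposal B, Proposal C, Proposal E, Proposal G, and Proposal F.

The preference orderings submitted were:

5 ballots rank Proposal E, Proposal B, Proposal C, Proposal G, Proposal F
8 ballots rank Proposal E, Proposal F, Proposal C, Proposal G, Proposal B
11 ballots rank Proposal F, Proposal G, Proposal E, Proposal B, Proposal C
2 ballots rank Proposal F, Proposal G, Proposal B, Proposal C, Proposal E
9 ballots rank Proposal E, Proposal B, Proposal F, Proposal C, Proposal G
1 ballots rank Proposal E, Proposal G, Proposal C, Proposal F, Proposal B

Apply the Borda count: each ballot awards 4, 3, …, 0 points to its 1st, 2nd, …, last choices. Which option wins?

Proposal E

Borda scores:
  Proposal B: 5·3 + 8·0 + 11·1 + 2·2 + 9·3 + 0 = 57
  Proposal C: 5·2 + 8·2 + 11·0 + 2·1 + 9·1 + 2 = 39
  Proposal E: 5·4 + 8·4 + 11·2 + 2·0 + 9·4 + 4 = 114
  Proposal G: 5·1 + 8·1 + 11·3 + 2·3 + 9·0 + 3 = 55
  Proposal F: 5·0 + 8·3 + 11·4 + 2·4 + 9·2 + 1 = 95
Proposal E has the highest total.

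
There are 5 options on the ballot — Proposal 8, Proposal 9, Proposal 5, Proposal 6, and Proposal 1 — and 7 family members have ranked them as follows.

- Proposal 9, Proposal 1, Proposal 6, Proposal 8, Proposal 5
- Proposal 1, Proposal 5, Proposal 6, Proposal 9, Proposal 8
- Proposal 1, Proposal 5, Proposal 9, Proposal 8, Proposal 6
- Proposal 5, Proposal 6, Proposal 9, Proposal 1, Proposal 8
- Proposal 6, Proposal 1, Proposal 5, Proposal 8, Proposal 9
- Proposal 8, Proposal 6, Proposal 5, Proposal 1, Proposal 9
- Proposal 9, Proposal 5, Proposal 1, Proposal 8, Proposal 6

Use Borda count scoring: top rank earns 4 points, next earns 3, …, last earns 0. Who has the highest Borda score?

Borda scores:
  Proposal 8: 1 + 0 + 1 + 0 + 1 + 4 + 1 = 8
  Proposal 9: 4 + 1 + 2 + 2 + 0 + 0 + 4 = 13
  Proposal 5: 0 + 3 + 3 + 4 + 2 + 2 + 3 = 17
  Proposal 6: 2 + 2 + 0 + 3 + 4 + 3 + 0 = 14
  Proposal 1: 3 + 4 + 4 + 1 + 3 + 1 + 2 = 18
Proposal 1 has the highest total.

Proposal 1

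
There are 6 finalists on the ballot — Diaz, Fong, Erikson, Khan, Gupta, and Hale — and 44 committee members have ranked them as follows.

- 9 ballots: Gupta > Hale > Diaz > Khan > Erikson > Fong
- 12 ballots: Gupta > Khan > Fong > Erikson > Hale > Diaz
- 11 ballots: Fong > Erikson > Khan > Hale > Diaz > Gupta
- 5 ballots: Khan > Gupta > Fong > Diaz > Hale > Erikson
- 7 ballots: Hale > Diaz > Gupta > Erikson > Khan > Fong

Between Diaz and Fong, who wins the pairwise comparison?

Fong

Ballots ranking Diaz above Fong: 9+7 = 16.
Ballots ranking Fong above Diaz: 12+11+5 = 28.
Fong wins the head-to-head, 28–16.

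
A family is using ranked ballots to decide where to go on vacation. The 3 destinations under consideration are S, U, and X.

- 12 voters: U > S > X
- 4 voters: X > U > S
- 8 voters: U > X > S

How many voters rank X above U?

Ballots ranking X above U: 4.
Ballots ranking U above X: 12+8 = 20.
So 4 of 24 voters prefer X to U.

4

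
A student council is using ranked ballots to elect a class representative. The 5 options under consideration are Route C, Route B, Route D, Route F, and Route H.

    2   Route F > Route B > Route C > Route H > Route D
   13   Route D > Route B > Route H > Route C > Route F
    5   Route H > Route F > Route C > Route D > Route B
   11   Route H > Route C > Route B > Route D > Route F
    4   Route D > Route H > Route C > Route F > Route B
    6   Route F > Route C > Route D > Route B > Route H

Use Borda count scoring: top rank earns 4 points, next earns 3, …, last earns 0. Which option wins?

Route H

Borda scores:
  Route C: 2·2 + 13·1 + 5·2 + 11·3 + 4·2 + 6·3 = 86
  Route B: 2·3 + 13·3 + 5·0 + 11·2 + 4·0 + 6·1 = 73
  Route D: 2·0 + 13·4 + 5·1 + 11·1 + 4·4 + 6·2 = 96
  Route F: 2·4 + 13·0 + 5·3 + 11·0 + 4·1 + 6·4 = 51
  Route H: 2·1 + 13·2 + 5·4 + 11·4 + 4·3 + 6·0 = 104
Route H has the highest total.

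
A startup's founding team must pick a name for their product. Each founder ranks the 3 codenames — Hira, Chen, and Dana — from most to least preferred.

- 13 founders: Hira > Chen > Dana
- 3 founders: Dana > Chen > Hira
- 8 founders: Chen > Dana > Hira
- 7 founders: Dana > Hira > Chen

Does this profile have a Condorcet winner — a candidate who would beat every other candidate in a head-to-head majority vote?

Head-to-head results (31 voters total):
Hira vs Chen: Hira wins 20–11.
Hira vs Dana: Dana wins 18–13.
Chen vs Dana: Chen wins 21–10.
No candidate beats all others: Hira beats Chen beats Dana beats Hira, a majority cycle.

No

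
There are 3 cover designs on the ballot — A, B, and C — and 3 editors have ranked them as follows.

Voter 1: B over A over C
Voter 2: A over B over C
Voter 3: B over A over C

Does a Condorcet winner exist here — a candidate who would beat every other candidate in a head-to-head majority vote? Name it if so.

Head-to-head results (3 voters total):
A vs B: B wins 2–1.
A vs C: A wins 3–0.
B vs C: B wins 3–0.
B beats each rival — A (2–1), C (3–0) — so B is the Condorcet winner.

B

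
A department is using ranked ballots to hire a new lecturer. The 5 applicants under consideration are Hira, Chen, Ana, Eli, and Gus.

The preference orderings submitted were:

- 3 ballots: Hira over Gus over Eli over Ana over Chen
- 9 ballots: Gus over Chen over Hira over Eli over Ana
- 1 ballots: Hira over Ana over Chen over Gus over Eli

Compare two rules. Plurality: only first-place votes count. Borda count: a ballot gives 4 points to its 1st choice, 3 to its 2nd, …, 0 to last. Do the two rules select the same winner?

Yes

Plurality first-place counts: Hira 4, Chen 0, Ana 0, Eli 0, Gus 9 → Gus.
Borda totals: Hira 34, Chen 29, Ana 6, Eli 15, Gus 46 → Gus.
The two rules agree on Gus.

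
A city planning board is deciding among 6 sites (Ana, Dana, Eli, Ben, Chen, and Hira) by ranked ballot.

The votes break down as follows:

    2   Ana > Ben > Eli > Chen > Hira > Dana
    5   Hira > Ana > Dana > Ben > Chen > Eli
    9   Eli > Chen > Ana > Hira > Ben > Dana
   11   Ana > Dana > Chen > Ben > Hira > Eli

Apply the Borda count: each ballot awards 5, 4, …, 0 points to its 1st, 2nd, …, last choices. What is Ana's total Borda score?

Borda scores:
  Ana: 2·5 + 5·4 + 9·3 + 11·5 = 112
  Dana: 2·0 + 5·3 + 9·0 + 11·4 = 59
  Eli: 2·3 + 5·0 + 9·5 + 11·0 = 51
  Ben: 2·4 + 5·2 + 9·1 + 11·2 = 49
  Chen: 2·2 + 5·1 + 9·4 + 11·3 = 78
  Hira: 2·1 + 5·5 + 9·2 + 11·1 = 56

112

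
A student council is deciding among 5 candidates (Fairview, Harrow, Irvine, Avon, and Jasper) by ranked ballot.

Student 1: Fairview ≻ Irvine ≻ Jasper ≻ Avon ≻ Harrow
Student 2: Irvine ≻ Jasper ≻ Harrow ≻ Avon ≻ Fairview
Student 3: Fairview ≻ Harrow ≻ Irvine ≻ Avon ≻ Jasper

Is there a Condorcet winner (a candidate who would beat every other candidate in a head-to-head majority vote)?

Head-to-head results (3 voters total):
Fairview vs Harrow: Fairview wins 2–1.
Fairview vs Irvine: Fairview wins 2–1.
Fairview vs Avon: Fairview wins 2–1.
Fairview vs Jasper: Fairview wins 2–1.
Harrow vs Irvine: Irvine wins 2–1.
Harrow vs Avon: Harrow wins 2–1.
Harrow vs Jasper: Jasper wins 2–1.
Irvine vs Avon: Irvine wins 3–0.
Irvine vs Jasper: Irvine wins 3–0.
Avon vs Jasper: Jasper wins 2–1.
Fairview beats each rival — Harrow (2–1), Irvine (2–1), Avon (2–1), Jasper (2–1) — so Fairview is the Condorcet winner.

Yes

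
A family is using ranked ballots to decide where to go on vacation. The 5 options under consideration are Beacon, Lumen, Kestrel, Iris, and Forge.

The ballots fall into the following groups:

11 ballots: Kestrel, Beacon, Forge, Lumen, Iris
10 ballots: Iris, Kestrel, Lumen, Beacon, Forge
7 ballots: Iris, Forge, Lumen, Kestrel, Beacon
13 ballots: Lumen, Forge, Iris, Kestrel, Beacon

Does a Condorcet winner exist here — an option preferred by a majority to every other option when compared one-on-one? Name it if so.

Head-to-head results (41 voters total):
Beacon vs Lumen: Lumen wins 30–11.
Beacon vs Kestrel: Kestrel wins 41–0.
Beacon vs Iris: Iris wins 30–11.
Beacon vs Forge: Beacon wins 21–20.
Lumen vs Kestrel: Kestrel wins 21–20.
Lumen vs Iris: Lumen wins 24–17.
Lumen vs Forge: Lumen wins 23–18.
Kestrel vs Iris: Iris wins 30–11.
Kestrel vs Forge: Kestrel wins 21–20.
Iris vs Forge: Forge wins 24–17.
No candidate beats all others: Beacon beats Forge beats Iris beats Beacon, a majority cycle.

No Condorcet winner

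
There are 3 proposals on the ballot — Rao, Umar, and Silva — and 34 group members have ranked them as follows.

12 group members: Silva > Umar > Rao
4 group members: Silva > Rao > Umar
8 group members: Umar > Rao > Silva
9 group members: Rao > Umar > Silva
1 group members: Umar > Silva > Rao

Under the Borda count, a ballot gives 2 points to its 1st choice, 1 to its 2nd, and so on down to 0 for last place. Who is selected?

Umar

Borda scores:
  Rao: 12·0 + 4·1 + 8·1 + 9·2 + 0 = 30
  Umar: 12·1 + 4·0 + 8·2 + 9·1 + 2 = 39
  Silva: 12·2 + 4·2 + 8·0 + 9·0 + 1 = 33
Umar has the highest total.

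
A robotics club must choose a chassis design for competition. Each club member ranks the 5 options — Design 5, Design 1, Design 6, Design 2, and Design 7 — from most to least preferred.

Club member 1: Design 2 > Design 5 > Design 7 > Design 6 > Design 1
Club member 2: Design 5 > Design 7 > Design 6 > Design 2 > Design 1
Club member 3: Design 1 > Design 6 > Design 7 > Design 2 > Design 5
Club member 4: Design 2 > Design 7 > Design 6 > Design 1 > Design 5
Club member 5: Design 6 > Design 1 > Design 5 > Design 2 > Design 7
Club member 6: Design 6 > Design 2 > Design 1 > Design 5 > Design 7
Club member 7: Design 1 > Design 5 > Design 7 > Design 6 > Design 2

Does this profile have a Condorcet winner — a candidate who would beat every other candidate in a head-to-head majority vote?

No

Head-to-head results (7 voters total):
Design 5 vs Design 1: Design 1 wins 5–2.
Design 5 vs Design 6: Design 6 wins 4–3.
Design 5 vs Design 2: Design 2 wins 4–3.
Design 5 vs Design 7: Design 5 wins 5–2.
Design 1 vs Design 6: Design 6 wins 5–2.
Design 1 vs Design 2: Design 2 wins 4–3.
Design 1 vs Design 7: Design 1 wins 4–3.
Design 6 vs Design 2: Design 6 wins 5–2.
Design 6 vs Design 7: Design 7 wins 4–3.
Design 2 vs Design 7: Design 2 wins 4–3.
No candidate beats all others: Design 5 beats Design 7 beats Design 6 beats Design 5, a majority cycle.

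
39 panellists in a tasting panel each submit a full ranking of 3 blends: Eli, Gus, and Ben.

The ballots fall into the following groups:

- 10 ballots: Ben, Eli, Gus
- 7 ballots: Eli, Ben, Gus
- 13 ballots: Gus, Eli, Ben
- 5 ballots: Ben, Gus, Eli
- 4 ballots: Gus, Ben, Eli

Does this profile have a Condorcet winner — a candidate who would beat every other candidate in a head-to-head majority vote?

Head-to-head results (39 voters total):
Eli vs Gus: Gus wins 22–17.
Eli vs Ben: Eli wins 20–19.
Gus vs Ben: Ben wins 22–17.
No candidate beats all others: Eli beats Ben beats Gus beats Eli, a majority cycle.

No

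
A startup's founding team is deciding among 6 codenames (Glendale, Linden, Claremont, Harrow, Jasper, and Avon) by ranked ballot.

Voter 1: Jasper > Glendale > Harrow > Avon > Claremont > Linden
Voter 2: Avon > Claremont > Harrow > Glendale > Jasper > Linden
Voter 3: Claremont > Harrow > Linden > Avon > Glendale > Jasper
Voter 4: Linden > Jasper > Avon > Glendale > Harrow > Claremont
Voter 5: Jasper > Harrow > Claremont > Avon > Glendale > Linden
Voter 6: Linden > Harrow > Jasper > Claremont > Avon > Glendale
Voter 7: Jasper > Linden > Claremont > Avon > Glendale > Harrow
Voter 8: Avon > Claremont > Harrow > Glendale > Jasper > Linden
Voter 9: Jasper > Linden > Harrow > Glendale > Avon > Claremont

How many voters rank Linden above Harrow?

4

Ballots ranking Linden above Harrow: 4.
Ballots ranking Harrow above Linden: 5.
So 4 of 9 voters prefer Linden to Harrow.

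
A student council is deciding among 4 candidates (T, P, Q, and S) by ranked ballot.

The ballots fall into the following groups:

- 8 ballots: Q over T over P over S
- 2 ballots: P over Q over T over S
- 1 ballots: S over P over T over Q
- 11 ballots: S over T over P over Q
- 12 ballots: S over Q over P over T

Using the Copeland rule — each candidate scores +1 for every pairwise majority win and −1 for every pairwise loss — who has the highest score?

S

Pairwise results:
  T vs P: T wins 19–15.
  T vs Q: Q wins 22–12.
  T vs S: S wins 24–10.
  P vs Q: Q wins 20–14.
  P vs S: S wins 24–10.
  Q vs S: S wins 24–10.
Copeland scores (wins − losses):
  T: 1 − 2 = -1
  P: 0 − 3 = -3
  Q: 2 − 1 = 1
  S: 3 − 0 = 3
S has the best Copeland score.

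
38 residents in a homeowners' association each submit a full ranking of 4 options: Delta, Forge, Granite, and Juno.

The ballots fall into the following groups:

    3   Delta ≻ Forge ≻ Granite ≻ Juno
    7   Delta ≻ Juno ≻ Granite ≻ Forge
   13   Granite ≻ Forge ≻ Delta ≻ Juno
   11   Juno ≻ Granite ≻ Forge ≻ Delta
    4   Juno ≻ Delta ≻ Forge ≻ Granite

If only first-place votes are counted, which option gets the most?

First-place vote totals:
  Delta: 10
  Forge: 0
  Granite: 13
  Juno: 15
Juno has the most first-place votes.

Juno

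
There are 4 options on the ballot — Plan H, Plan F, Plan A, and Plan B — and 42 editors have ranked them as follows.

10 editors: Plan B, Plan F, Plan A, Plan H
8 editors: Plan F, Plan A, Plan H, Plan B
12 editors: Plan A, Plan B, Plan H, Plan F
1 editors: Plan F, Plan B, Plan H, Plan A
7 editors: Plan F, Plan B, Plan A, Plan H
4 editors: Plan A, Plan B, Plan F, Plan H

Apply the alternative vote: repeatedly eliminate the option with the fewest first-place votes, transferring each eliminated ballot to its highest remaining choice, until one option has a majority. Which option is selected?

Round 1: Plan F 16, Plan A 16, Plan B 10, Plan H 0. Plan H has the fewest and is eliminated.
Round 2: Plan F 16, Plan A 16, Plan B 10. Plan B has the fewest and is eliminated.
Round 3: Plan F 26, Plan A 16. Plan F has a majority.

Plan F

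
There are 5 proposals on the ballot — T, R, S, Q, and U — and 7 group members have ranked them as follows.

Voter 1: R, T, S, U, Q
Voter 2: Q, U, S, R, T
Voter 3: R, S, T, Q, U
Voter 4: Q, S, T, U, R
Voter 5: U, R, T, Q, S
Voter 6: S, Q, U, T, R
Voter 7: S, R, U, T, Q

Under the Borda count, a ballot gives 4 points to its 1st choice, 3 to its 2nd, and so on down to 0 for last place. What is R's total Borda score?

Borda scores:
  T: 3 + 0 + 2 + 2 + 2 + 1 + 1 = 11
  R: 4 + 1 + 4 + 0 + 3 + 0 + 3 = 15
  S: 2 + 2 + 3 + 3 + 0 + 4 + 4 = 18
  Q: 0 + 4 + 1 + 4 + 1 + 3 + 0 = 13
  U: 1 + 3 + 0 + 1 + 4 + 2 + 2 = 13

15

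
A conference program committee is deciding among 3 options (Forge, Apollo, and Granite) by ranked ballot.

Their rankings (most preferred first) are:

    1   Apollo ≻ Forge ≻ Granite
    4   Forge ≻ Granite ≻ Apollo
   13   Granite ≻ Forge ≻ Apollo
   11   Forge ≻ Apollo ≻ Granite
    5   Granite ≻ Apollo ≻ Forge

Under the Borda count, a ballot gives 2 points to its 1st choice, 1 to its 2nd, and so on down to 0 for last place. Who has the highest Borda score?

Forge

Borda scores:
  Forge: 1 + 4·2 + 13·1 + 11·2 + 5·0 = 44
  Apollo: 2 + 4·0 + 13·0 + 11·1 + 5·1 = 18
  Granite: 0 + 4·1 + 13·2 + 11·0 + 5·2 = 40
Forge has the highest total.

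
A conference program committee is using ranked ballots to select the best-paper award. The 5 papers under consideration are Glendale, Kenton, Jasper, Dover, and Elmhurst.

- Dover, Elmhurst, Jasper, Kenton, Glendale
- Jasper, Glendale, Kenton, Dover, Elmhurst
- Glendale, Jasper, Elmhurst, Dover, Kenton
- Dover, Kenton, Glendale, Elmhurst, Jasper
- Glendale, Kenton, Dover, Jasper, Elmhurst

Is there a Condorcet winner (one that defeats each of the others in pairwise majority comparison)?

Head-to-head results (5 voters total):
Glendale vs Kenton: Glendale wins 3–2.
Glendale vs Jasper: Glendale wins 3–2.
Glendale vs Dover: Glendale wins 3–2.
Glendale vs Elmhurst: Glendale wins 4–1.
Kenton vs Jasper: Jasper wins 3–2.
Kenton vs Dover: Dover wins 3–2.
Kenton vs Elmhurst: Kenton wins 3–2.
Jasper vs Dover: Dover wins 3–2.
Jasper vs Elmhurst: Jasper wins 3–2.
Dover vs Elmhurst: Dover wins 4–1.
Glendale beats each rival — Kenton (3–2), Jasper (3–2), Dover (3–2), Elmhurst (4–1) — so Glendale is the Condorcet winner.

Yes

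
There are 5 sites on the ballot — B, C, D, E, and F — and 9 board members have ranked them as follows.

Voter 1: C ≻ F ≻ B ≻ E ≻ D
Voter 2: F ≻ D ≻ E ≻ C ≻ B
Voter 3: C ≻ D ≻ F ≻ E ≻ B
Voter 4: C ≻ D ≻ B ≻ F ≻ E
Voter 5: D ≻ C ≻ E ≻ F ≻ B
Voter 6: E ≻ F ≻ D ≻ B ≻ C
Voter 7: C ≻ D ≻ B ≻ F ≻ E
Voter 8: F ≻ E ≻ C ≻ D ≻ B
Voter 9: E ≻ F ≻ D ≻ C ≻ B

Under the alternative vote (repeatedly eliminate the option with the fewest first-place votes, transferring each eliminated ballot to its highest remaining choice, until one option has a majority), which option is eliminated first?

B

Round 1: C 4, E 2, F 2, D 1, B 0. B has the fewest and is eliminated.
Round 2: C 4, E 2, F 2, D 1. D has the fewest and is eliminated.
Round 3: C 5, E 2, F 2. C has a majority.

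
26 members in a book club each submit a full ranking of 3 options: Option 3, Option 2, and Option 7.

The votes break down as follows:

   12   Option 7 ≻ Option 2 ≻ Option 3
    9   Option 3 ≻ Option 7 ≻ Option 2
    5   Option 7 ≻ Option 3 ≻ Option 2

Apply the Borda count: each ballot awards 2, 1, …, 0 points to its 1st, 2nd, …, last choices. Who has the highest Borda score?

Borda scores:
  Option 3: 12·0 + 9·2 + 5·1 = 23
  Option 2: 12·1 + 9·0 + 5·0 = 12
  Option 7: 12·2 + 9·1 + 5·2 = 43
Option 7 has the highest total.

Option 7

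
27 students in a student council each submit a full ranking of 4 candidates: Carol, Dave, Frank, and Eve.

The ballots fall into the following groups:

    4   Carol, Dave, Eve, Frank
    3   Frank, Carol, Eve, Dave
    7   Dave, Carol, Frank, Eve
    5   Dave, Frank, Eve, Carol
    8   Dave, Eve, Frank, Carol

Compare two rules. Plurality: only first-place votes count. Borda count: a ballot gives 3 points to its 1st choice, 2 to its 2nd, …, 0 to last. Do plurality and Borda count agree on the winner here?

Plurality first-place counts: Carol 4, Dave 20, Frank 3, Eve 0 → Dave.
Borda totals: Carol 32, Dave 68, Frank 34, Eve 28 → Dave.
The two rules agree on Dave.

Yes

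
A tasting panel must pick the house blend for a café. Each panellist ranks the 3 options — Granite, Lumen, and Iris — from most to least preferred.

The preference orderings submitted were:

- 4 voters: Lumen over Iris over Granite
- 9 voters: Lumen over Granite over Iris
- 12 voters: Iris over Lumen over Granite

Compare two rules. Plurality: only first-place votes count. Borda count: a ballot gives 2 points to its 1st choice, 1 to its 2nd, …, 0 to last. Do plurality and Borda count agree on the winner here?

Yes

Plurality first-place counts: Granite 0, Lumen 13, Iris 12 → Lumen.
Borda totals: Granite 9, Lumen 38, Iris 28 → Lumen.
The two rules agree on Lumen.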